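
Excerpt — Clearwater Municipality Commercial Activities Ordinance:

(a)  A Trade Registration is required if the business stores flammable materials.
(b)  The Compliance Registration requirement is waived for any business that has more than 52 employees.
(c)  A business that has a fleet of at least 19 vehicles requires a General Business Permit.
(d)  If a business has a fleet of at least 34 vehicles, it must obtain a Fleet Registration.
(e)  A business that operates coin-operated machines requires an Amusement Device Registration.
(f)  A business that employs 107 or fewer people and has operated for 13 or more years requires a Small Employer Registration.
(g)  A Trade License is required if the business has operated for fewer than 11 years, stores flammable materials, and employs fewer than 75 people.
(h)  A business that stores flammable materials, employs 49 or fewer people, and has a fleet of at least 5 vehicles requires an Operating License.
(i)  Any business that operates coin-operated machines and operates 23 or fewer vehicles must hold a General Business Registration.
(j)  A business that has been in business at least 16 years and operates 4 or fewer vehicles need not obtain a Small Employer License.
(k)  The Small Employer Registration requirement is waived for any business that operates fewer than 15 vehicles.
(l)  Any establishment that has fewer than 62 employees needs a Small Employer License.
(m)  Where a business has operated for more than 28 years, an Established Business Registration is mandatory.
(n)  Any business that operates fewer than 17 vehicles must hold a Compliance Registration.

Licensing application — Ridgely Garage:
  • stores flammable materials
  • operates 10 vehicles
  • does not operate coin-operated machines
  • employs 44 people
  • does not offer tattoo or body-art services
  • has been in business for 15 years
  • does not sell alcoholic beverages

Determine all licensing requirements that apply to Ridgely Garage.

(a) stores flammable materials → Trade Registration required.
(b) employees 44 ≤ 52 → Compliance Registration exemption does not apply.
(c) vehicles 10 < 19 → General Business Permit not required.
(d) vehicles 10 < 34 → Fleet Registration not required.
(e) does not operate coin-operated machines → Amusement Device Registration not required.
(f) employees 44 ≤ 107; years in business 15 ≥ 13 → Small Employer Registration required.
(g) years in business 15 ≥ 11; stores flammable materials; employees 44 < 75 → Trade License not required.
(h) stores flammable materials; employees 44 ≤ 49; vehicles 10 ≥ 5 → Operating License required.
(i) does not operate coin-operated machines; vehicles 10 ≤ 23 → General Business Registration not required.
(j) years in business 15 < 16; vehicles 10 > 4 → Small Employer License exemption does not apply.
(k) vehicles 10 < 15 → exempt from Small Employer Registration.
(l) employees 44 < 62 → Small Employer License required.
(m) years in business 15 ≤ 28 → Established Business Registration not required.
(n) vehicles 10 < 17 → Compliance Registration required.

Compliance Registration, Operating License, Small Employer License, Trade Registration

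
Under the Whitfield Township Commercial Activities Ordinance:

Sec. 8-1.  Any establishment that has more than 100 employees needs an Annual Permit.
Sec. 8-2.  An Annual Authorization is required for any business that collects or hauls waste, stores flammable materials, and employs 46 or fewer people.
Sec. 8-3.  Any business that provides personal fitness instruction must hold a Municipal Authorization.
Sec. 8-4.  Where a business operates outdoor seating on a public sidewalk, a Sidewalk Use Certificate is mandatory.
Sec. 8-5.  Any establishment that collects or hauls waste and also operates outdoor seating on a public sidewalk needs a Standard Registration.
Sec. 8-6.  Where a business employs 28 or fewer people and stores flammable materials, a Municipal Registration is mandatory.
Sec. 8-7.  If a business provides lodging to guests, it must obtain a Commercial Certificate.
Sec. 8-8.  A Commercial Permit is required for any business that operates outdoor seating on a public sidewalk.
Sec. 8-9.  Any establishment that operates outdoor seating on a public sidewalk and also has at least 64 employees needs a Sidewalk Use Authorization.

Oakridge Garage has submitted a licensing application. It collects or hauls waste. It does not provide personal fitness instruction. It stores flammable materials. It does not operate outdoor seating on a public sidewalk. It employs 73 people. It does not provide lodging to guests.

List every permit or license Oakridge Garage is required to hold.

Sec. 8-1. employees 73 ≤ 100 → Annual Permit not required.
Sec. 8-2. collects or hauls waste; stores flammable materials; employees 73 > 46 → Annual Authorization not required.
Sec. 8-3. does not provide personal fitness instruction → Municipal Authorization not required.
Sec. 8-4. does not operate outdoor seating on a public sidewalk → Sidewalk Use Certificate not required.
Sec. 8-5. collects or hauls waste; does not operate outdoor seating on a public sidewalk → Standard Registration not required.
Sec. 8-6. employees 73 > 28; stores flammable materials → Municipal Registration not required.
Sec. 8-7. does not provide lodging to guests → Commercial Certificate not required.
Sec. 8-8. does not operate outdoor seating on a public sidewalk → Commercial Permit not required.
Sec. 8-9. does not operate outdoor seating on a public sidewalk; employees 73 ≥ 64 → Sidewalk Use Authorization not required.

None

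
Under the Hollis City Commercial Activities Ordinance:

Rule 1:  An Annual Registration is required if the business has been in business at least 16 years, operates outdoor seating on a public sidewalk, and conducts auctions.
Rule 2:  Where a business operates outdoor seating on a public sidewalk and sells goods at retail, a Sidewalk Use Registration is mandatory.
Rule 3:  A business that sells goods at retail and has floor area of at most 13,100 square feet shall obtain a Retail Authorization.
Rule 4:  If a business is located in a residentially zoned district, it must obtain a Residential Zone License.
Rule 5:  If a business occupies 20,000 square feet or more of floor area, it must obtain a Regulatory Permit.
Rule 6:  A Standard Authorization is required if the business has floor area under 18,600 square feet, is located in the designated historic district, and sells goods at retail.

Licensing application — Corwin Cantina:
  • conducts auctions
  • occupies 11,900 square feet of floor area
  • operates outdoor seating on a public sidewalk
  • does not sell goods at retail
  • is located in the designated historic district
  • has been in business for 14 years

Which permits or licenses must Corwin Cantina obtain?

Rule 1: years in business 14 < 16; operates outdoor seating on a public sidewalk; conducts auctions → Annual Registration not required.
Rule 2: operates outdoor seating on a public sidewalk; does not sell goods at retail → Sidewalk Use Registration not required.
Rule 3: does not sell goods at retail; floor area 11,900 square feet ≤ 13,100 square feet → Retail Authorization not required.
Rule 4: is located in the designated historic district (not: is located in a residentially zoned district) → Residential Zone License not required.
Rule 5: floor area 11,900 square feet < 20,000 square feet → Regulatory Permit not required.
Rule 6: floor area 11,900 square feet < 18,600 square feet; is located in the designated historic district; does not sell goods at retail → Standard Authorization not required.

None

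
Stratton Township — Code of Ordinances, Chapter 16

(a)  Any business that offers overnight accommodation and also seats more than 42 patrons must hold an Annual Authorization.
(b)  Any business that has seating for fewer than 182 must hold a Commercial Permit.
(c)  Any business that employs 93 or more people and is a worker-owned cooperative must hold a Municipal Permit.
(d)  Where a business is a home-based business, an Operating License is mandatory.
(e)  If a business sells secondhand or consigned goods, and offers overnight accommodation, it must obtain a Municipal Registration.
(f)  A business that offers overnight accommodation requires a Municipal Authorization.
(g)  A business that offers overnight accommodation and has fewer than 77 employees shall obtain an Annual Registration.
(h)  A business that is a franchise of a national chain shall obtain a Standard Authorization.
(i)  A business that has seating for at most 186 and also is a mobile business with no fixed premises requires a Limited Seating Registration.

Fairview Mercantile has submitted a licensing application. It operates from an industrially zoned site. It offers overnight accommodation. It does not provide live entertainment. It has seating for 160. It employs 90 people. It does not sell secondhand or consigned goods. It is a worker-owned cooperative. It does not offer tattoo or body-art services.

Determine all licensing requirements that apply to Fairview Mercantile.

(a) offers overnight accommodation; seating 160 > 42 → Annual Authorization required.
(b) seating 160 < 182 → Commercial Permit required.
(c) employees 90 < 93; is a worker-owned cooperative → Municipal Permit not required.
(d) operates from an industrially zoned site (not: is a home-based business) → Operating License not required.
(e) does not sell secondhand or consigned goods; offers overnight accommodation → Municipal Registration not required.
(f) offers overnight accommodation → Municipal Authorization required.
(g) offers overnight accommodation; employees 90 ≥ 77 → Annual Registration not required.
(h) is a worker-owned cooperative (not: is a franchise of a national chain) → Standard Authorization not required.
(i) seating 160 ≤ 186; operates from an industrially zoned site (not: is a mobile business with no fixed premises) → Limited Seating Registration not required.

Annual Authorization, Commercial Permit, Municipal Authorization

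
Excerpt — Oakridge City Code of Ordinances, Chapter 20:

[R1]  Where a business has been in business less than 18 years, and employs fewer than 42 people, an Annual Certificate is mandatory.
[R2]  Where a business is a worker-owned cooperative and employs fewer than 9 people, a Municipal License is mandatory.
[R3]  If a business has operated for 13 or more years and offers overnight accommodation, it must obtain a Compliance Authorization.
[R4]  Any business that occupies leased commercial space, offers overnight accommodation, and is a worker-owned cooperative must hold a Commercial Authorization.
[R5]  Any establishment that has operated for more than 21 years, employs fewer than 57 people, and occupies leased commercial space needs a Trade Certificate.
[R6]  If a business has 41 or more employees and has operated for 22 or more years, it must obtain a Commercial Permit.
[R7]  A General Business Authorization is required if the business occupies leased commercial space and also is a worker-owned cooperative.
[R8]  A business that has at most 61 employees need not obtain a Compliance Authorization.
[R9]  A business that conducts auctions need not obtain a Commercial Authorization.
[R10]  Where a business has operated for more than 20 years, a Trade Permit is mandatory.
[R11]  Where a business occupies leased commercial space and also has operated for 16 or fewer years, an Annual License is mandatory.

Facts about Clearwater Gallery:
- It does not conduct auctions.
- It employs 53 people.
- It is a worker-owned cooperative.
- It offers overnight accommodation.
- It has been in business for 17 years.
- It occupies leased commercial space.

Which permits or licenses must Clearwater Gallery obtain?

[R1] years in business 17 < 18; employees 53 ≥ 42 → Annual Certificate not required.
[R2] is a worker-owned cooperative; employees 53 ≥ 9 → Municipal License not required.
[R3] years in business 17 ≥ 13; offers overnight accommodation → Compliance Authorization required.
[R4] occupies leased commercial space; offers overnight accommodation; is a worker-owned cooperative → Commercial Authorization required.
[R5] years in business 17 ≤ 21; employees 53 < 57; occupies leased commercial space → Trade Certificate not required.
[R6] employees 53 ≥ 41; years in business 17 < 22 → Commercial Permit not required.
[R7] occupies leased commercial space; is a worker-owned cooperative → General Business Authorization required.
[R8] employees 53 ≤ 61 → exempt from Compliance Authorization.
[R9] does not conduct auctions → Commercial Authorization exemption does not apply.
[R10] years in business 17 ≤ 20 → Trade Permit not required.
[R11] occupies leased commercial space; years in business 17 > 16 → Annual License not required.

Commercial Authorization, General Business Authorization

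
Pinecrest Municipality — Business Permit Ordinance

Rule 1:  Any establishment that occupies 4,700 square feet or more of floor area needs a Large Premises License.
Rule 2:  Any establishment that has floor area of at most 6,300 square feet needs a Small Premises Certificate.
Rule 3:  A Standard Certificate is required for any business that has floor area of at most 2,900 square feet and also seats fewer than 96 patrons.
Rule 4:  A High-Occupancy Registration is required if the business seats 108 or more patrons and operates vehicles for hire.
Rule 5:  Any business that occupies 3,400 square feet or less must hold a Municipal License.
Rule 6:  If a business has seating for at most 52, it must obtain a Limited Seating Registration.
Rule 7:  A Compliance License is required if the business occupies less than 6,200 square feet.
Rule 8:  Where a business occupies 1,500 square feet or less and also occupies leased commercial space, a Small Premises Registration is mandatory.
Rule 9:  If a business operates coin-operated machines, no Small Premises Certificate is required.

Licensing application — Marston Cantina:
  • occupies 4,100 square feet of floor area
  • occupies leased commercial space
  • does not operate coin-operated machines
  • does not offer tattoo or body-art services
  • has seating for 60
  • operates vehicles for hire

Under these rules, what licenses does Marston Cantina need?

Compliance License, Small Premises Certificate

Rule 1: floor area 4,100 square feet < 4,700 square feet → Large Premises License not required.
Rule 2: floor area 4,100 square feet ≤ 6,300 square feet → Small Premises Certificate required.
Rule 3: floor area 4,100 square feet > 2,900 square feet; seating 60 < 96 → Standard Certificate not required.
Rule 4: seating 60 < 108; operates vehicles for hire → High-Occupancy Registration not required.
Rule 5: floor area 4,100 square feet > 3,400 square feet → Municipal License not required.
Rule 6: seating 60 > 52 → Limited Seating Registration not required.
Rule 7: floor area 4,100 square feet < 6,200 square feet → Compliance License required.
Rule 8: floor area 4,100 square feet > 1,500 square feet; occupies leased commercial space → Small Premises Registration not required.
Rule 9: does not operate coin-operated machines → Small Premises Certificate exemption does not apply.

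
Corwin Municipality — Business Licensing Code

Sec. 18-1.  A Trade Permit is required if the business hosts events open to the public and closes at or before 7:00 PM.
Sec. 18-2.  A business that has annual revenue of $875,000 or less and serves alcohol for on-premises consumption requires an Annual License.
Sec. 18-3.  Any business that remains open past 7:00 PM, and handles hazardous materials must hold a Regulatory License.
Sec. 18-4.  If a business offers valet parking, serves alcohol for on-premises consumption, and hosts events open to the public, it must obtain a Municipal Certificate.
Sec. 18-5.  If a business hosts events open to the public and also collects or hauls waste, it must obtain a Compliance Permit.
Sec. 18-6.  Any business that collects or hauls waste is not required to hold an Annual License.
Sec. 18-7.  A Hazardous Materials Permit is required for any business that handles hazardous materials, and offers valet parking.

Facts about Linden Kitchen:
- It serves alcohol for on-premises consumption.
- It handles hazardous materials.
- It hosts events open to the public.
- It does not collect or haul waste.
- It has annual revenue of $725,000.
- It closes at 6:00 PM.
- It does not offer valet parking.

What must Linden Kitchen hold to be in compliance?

Annual License, Trade Permit

Sec. 18-1. hosts events open to the public; closes 6:00 PM, at/before 7:00 PM → Trade Permit required.
Sec. 18-2. revenue $725,000 ≤ $875,000; serves alcohol for on-premises consumption → Annual License required.
Sec. 18-3. closes 6:00 PM, at/before 7:00 PM; handles hazardous materials → Regulatory License not required.
Sec. 18-4. does not offer valet parking; serves alcohol for on-premises consumption; hosts events open to the public → Municipal Certificate not required.
Sec. 18-5. hosts events open to the public; does not collect or haul waste → Compliance Permit not required.
Sec. 18-6. does not collect or haul waste → Annual License exemption does not apply.
Sec. 18-7. handles hazardous materials; does not offer valet parking → Hazardous Materials Permit not required.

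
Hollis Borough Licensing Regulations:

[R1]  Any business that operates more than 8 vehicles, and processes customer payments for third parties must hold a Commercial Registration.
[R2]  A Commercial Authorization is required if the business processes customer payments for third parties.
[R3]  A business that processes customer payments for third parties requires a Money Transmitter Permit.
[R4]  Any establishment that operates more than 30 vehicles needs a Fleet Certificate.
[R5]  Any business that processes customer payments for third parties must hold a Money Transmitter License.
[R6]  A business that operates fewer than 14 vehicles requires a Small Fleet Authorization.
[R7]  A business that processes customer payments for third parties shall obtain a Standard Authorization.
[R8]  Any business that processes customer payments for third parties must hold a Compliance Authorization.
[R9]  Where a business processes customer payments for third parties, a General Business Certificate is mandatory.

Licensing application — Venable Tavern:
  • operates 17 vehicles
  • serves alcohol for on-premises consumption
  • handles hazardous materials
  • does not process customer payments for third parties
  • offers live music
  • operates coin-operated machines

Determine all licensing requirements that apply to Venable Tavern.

None

[R1] vehicles 17 > 8; does not process customer payments for third parties → Commercial Registration not required.
[R2] does not process customer payments for third parties → Commercial Authorization not required.
[R3] does not process customer payments for third parties → Money Transmitter Permit not required.
[R4] vehicles 17 ≤ 30 → Fleet Certificate not required.
[R5] does not process customer payments for third parties → Money Transmitter License not required.
[R6] vehicles 17 ≥ 14 → Small Fleet Authorization not required.
[R7] does not process customer payments for third parties → Standard Authorization not required.
[R8] does not process customer payments for third parties → Compliance Authorization not required.
[R9] does not process customer payments for third parties → General Business Certificate not required.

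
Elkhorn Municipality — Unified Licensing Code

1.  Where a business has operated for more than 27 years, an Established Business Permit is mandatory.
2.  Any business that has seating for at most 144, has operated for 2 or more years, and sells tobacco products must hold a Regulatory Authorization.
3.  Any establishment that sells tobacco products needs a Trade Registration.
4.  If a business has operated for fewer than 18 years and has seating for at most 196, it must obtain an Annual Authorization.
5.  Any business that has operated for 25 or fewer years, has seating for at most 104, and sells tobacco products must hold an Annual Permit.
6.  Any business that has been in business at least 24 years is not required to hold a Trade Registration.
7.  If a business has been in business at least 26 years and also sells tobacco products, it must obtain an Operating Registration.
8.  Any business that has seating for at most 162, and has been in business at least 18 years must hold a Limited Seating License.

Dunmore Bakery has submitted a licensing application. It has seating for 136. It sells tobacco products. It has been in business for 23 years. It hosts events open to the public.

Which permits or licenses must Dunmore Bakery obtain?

1. years in business 23 ≤ 27 → Established Business Permit not required.
2. seating 136 ≤ 144; years in business 23 ≥ 2; sells tobacco products → Regulatory Authorization required.
3. sells tobacco products → Trade Registration required.
4. years in business 23 ≥ 18; seating 136 ≤ 196 → Annual Authorization not required.
5. years in business 23 ≤ 25; seating 136 > 104; sells tobacco products → Annual Permit not required.
6. years in business 23 < 24 → Trade Registration exemption does not apply.
7. years in business 23 < 26; sells tobacco products → Operating Registration not required.
8. seating 136 ≤ 162; years in business 23 ≥ 18 → Limited Seating License required.

Limited Seating License, Regulatory Authorization, Trade Registration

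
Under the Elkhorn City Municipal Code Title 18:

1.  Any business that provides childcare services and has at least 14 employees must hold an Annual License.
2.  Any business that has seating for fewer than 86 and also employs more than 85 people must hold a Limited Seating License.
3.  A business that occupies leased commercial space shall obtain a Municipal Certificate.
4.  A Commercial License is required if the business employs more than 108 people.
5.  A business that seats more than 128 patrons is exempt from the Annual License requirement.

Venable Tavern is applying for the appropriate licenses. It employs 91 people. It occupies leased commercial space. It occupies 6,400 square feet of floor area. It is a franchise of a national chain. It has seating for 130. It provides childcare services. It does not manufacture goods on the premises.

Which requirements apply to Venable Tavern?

1. provides childcare services; employees 91 ≥ 14 → Annual License required.
2. seating 130 ≥ 86; employees 91 > 85 → Limited Seating License not required.
3. occupies leased commercial space → Municipal Certificate required.
4. employees 91 ≤ 108 → Commercial License not required.
5. seating 130 > 128 → exempt from Annual License.

Municipal Certificate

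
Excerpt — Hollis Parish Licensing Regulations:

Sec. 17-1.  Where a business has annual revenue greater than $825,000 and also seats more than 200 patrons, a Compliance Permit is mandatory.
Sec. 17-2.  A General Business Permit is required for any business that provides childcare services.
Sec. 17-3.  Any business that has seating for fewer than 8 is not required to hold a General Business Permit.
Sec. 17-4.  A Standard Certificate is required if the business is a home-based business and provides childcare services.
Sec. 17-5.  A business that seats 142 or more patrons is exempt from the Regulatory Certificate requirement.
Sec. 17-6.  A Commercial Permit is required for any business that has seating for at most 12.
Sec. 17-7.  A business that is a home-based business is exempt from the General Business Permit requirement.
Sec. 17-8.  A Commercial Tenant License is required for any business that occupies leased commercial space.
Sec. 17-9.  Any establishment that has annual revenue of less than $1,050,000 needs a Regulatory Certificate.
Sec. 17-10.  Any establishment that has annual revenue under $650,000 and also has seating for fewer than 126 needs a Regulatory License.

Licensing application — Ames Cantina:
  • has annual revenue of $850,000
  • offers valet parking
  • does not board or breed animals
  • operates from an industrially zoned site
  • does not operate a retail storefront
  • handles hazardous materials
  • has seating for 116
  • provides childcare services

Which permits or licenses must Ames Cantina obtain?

Sec. 17-1. revenue $850,000 > $825,000; seating 116 ≤ 200 → Compliance Permit not required.
Sec. 17-2. provides childcare services → General Business Permit required.
Sec. 17-3. seating 116 ≥ 8 → General Business Permit exemption does not apply.
Sec. 17-4. operates from an industrially zoned site (not: is a home-based business); provides childcare services → Standard Certificate not required.
Sec. 17-5. seating 116 < 142 → Regulatory Certificate exemption does not apply.
Sec. 17-6. seating 116 > 12 → Commercial Permit not required.
Sec. 17-7. operates from an industrially zoned site (not: is a home-based business) → General Business Permit exemption does not apply.
Sec. 17-8. operates from an industrially zoned site (not: occupies leased commercial space) → Commercial Tenant License not required.
Sec. 17-9. revenue $850,000 < $1,050,000 → Regulatory Certificate required.
Sec. 17-10. revenue $850,000 ≥ $650,000; seating 116 < 126 → Regulatory License not required.

General Business Permit, Regulatory Certificate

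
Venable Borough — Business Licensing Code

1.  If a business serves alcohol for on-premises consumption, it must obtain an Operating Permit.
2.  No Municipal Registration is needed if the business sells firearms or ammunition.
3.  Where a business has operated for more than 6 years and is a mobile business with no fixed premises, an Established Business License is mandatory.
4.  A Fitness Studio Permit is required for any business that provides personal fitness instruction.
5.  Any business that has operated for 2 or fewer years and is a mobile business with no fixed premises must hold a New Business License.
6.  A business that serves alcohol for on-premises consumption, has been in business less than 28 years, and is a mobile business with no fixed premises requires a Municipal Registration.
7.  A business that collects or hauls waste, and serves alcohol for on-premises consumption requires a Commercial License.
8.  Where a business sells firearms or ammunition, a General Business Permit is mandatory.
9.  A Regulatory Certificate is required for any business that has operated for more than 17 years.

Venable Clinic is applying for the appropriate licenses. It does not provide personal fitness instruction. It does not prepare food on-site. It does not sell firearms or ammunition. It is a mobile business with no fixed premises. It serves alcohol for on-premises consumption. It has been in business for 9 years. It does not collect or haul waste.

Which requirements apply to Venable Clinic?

Established Business License, Municipal Registration, Operating Permit

1. serves alcohol for on-premises consumption → Operating Permit required.
2. does not sell firearms or ammunition → Municipal Registration exemption does not apply.
3. years in business 9 > 6; is a mobile business with no fixed premises → Established Business License required.
4. does not provide personal fitness instruction → Fitness Studio Permit not required.
5. years in business 9 > 2; is a mobile business with no fixed premises → New Business License not required.
6. serves alcohol for on-premises consumption; years in business 9 < 28; is a mobile business with no fixed premises → Municipal Registration required.
7. does not collect or haul waste; serves alcohol for on-premises consumption → Commercial License not required.
8. does not sell firearms or ammunition → General Business Permit not required.
9. years in business 9 ≤ 17 → Regulatory Certificate not required.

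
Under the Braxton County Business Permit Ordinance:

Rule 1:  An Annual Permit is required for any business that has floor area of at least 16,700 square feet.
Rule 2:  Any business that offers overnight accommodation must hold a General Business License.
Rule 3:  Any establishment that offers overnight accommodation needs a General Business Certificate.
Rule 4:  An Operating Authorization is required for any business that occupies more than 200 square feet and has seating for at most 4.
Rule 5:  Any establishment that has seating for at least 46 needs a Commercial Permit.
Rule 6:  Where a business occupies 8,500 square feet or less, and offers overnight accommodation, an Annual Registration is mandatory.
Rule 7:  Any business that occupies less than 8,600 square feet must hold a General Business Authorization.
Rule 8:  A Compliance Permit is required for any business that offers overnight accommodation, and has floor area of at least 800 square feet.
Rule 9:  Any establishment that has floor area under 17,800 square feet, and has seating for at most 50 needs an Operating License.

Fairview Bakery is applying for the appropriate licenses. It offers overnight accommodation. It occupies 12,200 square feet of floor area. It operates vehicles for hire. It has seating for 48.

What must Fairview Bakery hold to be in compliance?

Commercial Permit, Compliance Permit, General Business Certificate, General Business License, Operating License

Rule 1: floor area 12,200 square feet < 16,700 square feet → Annual Permit not required.
Rule 2: offers overnight accommodation → General Business License required.
Rule 3: offers overnight accommodation → General Business Certificate required.
Rule 4: floor area 12,200 square feet > 200 square feet; seating 48 > 4 → Operating Authorization not required.
Rule 5: seating 48 ≥ 46 → Commercial Permit required.
Rule 6: floor area 12,200 square feet > 8,500 square feet; offers overnight accommodation → Annual Registration not required.
Rule 7: floor area 12,200 square feet ≥ 8,600 square feet → General Business Authorization not required.
Rule 8: offers overnight accommodation; floor area 12,200 square feet ≥ 800 square feet → Compliance Permit required.
Rule 9: floor area 12,200 square feet < 17,800 square feet; seating 48 ≤ 50 → Operating License required.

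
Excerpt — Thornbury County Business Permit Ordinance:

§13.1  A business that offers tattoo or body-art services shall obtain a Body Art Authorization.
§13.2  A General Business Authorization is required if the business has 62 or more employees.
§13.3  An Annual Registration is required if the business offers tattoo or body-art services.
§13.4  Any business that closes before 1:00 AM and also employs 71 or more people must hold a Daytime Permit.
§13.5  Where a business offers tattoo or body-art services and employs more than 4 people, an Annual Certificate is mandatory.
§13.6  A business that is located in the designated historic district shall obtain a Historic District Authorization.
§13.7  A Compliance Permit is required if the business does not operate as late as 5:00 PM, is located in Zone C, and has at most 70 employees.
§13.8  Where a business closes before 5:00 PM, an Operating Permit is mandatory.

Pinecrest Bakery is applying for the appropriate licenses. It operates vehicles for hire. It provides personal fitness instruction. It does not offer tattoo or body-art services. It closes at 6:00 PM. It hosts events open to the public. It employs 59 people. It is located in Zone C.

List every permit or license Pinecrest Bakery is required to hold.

§13.1 does not offer tattoo or body-art services → Body Art Authorization not required.
§13.2 employees 59 < 62 → General Business Authorization not required.
§13.3 does not offer tattoo or body-art services → Annual Registration not required.
§13.4 closes 6:00 PM, at/before 1:00 AM; employees 59 < 71 → Daytime Permit not required.
§13.5 does not offer tattoo or body-art services; employees 59 > 4 → Annual Certificate not required.
§13.6 is located in Zone C (not: is located in the designated historic district) → Historic District Authorization not required.
§13.7 closes 6:00 PM, after 5:00 PM; is located in Zone C; employees 59 ≤ 70 → Compliance Permit not required.
§13.8 closes 6:00 PM, after 5:00 PM → Operating Permit not required.

None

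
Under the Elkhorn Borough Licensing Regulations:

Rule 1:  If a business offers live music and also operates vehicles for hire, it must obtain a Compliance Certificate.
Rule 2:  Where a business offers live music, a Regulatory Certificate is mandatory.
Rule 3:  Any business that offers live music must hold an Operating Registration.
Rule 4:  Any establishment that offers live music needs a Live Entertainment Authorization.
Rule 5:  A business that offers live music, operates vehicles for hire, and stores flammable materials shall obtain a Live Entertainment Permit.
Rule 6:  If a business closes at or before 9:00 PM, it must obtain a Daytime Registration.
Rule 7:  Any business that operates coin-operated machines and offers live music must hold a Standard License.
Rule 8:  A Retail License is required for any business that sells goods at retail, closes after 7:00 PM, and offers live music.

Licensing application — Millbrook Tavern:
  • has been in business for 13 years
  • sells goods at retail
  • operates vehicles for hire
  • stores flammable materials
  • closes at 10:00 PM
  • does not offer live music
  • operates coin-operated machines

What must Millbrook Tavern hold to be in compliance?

Rule 1: does not offer live music; operates vehicles for hire → Compliance Certificate not required.
Rule 2: does not offer live music → Regulatory Certificate not required.
Rule 3: does not offer live music → Operating Registration not required.
Rule 4: does not offer live music → Live Entertainment Authorization not required.
Rule 5: does not offer live music; operates vehicles for hire; stores flammable materials → Live Entertainment Permit not required.
Rule 6: closes 10:00 PM, after 9:00 PM → Daytime Registration not required.
Rule 7: operates coin-operated machines; does not offer live music → Standard License not required.
Rule 8: sells goods at retail; closes 10:00 PM, after 7:00 PM; does not offer live music → Retail License not required.

None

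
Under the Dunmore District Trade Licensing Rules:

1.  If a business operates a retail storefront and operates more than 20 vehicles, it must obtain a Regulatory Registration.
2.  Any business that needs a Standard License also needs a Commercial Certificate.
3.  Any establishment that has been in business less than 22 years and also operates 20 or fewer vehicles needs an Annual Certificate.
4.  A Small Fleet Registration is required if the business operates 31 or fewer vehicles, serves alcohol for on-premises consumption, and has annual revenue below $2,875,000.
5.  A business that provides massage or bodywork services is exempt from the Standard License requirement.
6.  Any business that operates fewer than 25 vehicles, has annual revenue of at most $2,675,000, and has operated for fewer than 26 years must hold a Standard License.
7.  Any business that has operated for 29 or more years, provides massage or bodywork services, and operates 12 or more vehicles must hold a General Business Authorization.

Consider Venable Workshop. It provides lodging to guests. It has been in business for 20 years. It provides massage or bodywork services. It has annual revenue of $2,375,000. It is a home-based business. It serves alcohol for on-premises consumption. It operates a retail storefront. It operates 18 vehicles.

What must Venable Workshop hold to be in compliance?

Annual Certificate, Small Fleet Registration

1. operates a retail storefront; vehicles 18 ≤ 20 → Regulatory Registration not required.
2. Standard License is not required → no effect.
3. years in business 20 < 22; vehicles 18 ≤ 20 → Annual Certificate required.
4. vehicles 18 ≤ 31; serves alcohol for on-premises consumption; revenue $2,375,000 < $2,875,000 → Small Fleet Registration required.
5. provides massage or bodywork services → exempt from Standard License.
6. vehicles 18 < 25; revenue $2,375,000 ≤ $2,675,000; years in business 20 < 26 → Standard License required.
7. years in business 20 < 29; provides massage or bodywork services; vehicles 18 ≥ 12 → General Business Authorization not required.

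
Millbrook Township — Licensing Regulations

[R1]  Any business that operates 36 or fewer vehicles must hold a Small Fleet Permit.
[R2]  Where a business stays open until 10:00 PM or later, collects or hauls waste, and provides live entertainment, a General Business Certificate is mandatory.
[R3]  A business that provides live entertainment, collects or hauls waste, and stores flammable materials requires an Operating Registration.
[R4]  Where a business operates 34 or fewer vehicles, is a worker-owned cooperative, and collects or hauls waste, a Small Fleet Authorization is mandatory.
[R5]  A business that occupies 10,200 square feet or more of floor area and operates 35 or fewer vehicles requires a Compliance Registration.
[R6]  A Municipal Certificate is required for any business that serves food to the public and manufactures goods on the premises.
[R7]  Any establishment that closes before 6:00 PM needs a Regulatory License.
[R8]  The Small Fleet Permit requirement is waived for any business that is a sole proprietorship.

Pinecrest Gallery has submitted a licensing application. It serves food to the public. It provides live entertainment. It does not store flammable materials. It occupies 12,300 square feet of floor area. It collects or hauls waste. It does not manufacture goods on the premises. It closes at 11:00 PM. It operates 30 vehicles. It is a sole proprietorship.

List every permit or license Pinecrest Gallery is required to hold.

Compliance Registration, General Business Certificate

[R1] vehicles 30 ≤ 36 → Small Fleet Permit required.
[R2] closes 11:00 PM, after 10:00 PM; collects or hauls waste; provides live entertainment → General Business Certificate required.
[R3] provides live entertainment; collects or hauls waste; does not store flammable materials → Operating Registration not required.
[R4] vehicles 30 ≤ 34; is a sole proprietorship (not: is a worker-owned cooperative); collects or hauls waste → Small Fleet Authorization not required.
[R5] floor area 12,300 square feet ≥ 10,200 square feet; vehicles 30 ≤ 35 → Compliance Registration required.
[R6] serves food to the public; does not manufacture goods on the premises → Municipal Certificate not required.
[R7] closes 11:00 PM, after 6:00 PM → Regulatory License not required.
[R8] is a sole proprietorship → exempt from Small Fleet Permit.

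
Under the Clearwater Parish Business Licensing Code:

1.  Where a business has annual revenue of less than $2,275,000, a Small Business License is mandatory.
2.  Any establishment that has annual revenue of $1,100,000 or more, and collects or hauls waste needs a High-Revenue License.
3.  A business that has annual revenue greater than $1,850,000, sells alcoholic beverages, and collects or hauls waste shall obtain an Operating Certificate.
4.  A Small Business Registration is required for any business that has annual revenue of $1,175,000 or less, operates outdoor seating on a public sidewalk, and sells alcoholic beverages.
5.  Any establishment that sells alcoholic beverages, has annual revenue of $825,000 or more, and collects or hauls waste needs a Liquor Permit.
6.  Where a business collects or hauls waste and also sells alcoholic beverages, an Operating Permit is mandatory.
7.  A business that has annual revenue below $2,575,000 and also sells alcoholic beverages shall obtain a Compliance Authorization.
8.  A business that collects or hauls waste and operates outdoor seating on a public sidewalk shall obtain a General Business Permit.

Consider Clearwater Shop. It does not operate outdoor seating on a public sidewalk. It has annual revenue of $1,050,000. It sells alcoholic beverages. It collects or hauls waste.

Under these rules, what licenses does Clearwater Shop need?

Compliance Authorization, Liquor Permit, Operating Permit, Small Business License

1. revenue $1,050,000 < $2,275,000 → Small Business License required.
2. revenue $1,050,000 < $1,100,000; collects or hauls waste → High-Revenue License not required.
3. revenue $1,050,000 ≤ $1,850,000; sells alcoholic beverages; collects or hauls waste → Operating Certificate not required.
4. revenue $1,050,000 ≤ $1,175,000; does not operate outdoor seating on a public sidewalk; sells alcoholic beverages → Small Business Registration not required.
5. sells alcoholic beverages; revenue $1,050,000 ≥ $825,000; collects or hauls waste → Liquor Permit required.
6. collects or hauls waste; sells alcoholic beverages → Operating Permit required.
7. revenue $1,050,000 < $2,575,000; sells alcoholic beverages → Compliance Authorization required.
8. collects or hauls waste; does not operate outdoor seating on a public sidewalk → General Business Permit not required.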